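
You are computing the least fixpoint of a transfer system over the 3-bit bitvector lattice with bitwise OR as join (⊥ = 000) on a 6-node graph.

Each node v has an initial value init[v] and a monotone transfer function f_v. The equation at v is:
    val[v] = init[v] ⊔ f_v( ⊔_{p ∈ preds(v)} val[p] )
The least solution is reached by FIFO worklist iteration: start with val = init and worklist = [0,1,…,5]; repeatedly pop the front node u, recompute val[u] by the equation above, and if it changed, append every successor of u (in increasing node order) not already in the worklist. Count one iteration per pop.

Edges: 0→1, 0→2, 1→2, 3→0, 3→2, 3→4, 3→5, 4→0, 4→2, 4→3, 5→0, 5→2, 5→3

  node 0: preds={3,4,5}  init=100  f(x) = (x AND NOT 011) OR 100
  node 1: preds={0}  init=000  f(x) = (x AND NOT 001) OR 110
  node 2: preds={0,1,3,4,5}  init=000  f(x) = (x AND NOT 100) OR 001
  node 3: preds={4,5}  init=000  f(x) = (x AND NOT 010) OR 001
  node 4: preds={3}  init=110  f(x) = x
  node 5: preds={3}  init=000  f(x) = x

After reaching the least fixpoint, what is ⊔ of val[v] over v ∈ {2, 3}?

111

Iteration log — 9 steps:
  step 1. node 0  ⊔preds=110  new=100  stable
  step 2. node 1  ⊔preds=100  new=110  old=000  +wl: 
  step 3. node 2  ⊔preds=110  new=011  old=000  +wl: 
  step 4. node 3  ⊔preds=110  new=101  old=000  +wl: 0,2
  step 5. node 4  ⊔preds=101  new=111  old=110  +wl: 3
  step 6. node 5  ⊔preds=101  new=101  old=000  +wl: 
  step 7. node 0  ⊔preds=111  new=100  stable
  step 8. node 2  ⊔preds=111  new=011  stable
  step 9. node 3  ⊔preds=111  new=101  stable

Least fixpoint reached:
  node 0: 100
  node 1: 110
  node 2: 011
  node 3: 101
  node 4: 111
  node 5: 101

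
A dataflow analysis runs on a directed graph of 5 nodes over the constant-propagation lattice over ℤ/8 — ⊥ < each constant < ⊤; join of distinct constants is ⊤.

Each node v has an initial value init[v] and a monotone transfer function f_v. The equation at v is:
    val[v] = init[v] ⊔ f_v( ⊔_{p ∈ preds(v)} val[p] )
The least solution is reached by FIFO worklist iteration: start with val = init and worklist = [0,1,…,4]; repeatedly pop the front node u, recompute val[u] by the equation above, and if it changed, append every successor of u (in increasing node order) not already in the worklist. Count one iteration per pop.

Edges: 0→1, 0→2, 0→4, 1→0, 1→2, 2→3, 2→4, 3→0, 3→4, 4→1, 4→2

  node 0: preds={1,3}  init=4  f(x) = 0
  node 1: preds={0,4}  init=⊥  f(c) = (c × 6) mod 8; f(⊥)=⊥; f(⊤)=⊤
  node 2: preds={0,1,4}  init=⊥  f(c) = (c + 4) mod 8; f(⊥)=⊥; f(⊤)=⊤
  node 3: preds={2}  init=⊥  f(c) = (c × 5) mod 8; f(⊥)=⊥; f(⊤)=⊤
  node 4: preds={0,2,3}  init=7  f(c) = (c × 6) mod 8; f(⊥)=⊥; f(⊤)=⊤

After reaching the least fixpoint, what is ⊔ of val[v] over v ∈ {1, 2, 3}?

⊤

Iteration log — 8 steps:
  step 1. node 0  ⊔preds=⊥  new=⊤  old=4  +wl: 
  step 2. node 1  ⊔preds=⊤  new=⊤  old=⊥  +wl: 0
  step 3. node 2  ⊔preds=⊤  new=⊤  old=⊥  +wl: 
  step 4. node 3  ⊔preds=⊤  new=⊤  old=⊥  +wl: 
  step 5. node 4  ⊔preds=⊤  new=⊤  old=7  +wl: 1,2
  step 6. node 0  ⊔preds=⊤  new=⊤  stable
  step 7. node 1  ⊔preds=⊤  new=⊤  stable
  step 8. node 2  ⊔preds=⊤  new=⊤  stable

Least fixpoint reached:
  node 0: ⊤
  node 1: ⊤
  node 2: ⊤
  node 3: ⊤
  node 4: ⊤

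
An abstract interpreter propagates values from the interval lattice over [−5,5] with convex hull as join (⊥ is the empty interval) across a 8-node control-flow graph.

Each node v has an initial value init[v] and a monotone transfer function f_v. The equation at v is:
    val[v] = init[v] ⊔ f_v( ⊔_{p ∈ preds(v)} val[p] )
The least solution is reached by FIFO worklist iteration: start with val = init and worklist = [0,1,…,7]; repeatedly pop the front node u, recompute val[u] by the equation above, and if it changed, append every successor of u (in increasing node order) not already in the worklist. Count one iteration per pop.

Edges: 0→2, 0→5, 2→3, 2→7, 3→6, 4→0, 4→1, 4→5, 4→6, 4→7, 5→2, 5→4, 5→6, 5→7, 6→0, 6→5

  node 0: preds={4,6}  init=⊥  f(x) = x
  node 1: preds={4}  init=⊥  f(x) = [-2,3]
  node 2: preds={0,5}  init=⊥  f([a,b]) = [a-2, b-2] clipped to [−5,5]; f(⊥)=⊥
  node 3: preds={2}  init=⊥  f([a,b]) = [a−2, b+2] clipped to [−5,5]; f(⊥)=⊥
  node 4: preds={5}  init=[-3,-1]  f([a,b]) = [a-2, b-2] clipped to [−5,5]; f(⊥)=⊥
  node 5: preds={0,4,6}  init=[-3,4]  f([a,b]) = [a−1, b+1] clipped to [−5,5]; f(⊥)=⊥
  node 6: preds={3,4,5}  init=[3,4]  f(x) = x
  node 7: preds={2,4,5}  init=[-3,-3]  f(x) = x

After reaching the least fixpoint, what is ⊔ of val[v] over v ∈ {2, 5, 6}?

Trace (18 dequeues):
  [1] u=0 | in [-3,4] | out [-3,4] | prev ⊥ | push {}
  [2] u=1 | in [-3,-1] | out [-2,3] | prev ⊥ | push {}
  [3] u=2 | in [-3,4] | out [-5,2] | prev ⊥ | push {}
  [4] u=3 | in [-5,2] | out [-5,4] | prev ⊥ | push {}
  [5] u=4 | in [-3,4] | out [-5,2] | prev [-3,-1] | push {0,1}
  [6] u=5 | in [-5,4] | out [-5,5] | prev [-3,4] | push {2,4}
  [7] u=6 | in [-5,5] | out [-5,5] | prev [3,4] | push {5}
  [8] u=7 | in [-5,5] | out [-5,5] | prev [-3,-3] | push {}
  [9] u=0 | in [-5,5] | out [-5,5] | prev [-3,4] | push {}
  [10] u=1 | in [-5,2] | out [-2,3] | ==
  [11] u=2 | in [-5,5] | out [-5,3] | prev [-5,2] | push {3,7}
  [12] u=4 | in [-5,5] | out [-5,3] | prev [-5,2] | push {0,1,6}
  [13] u=5 | in [-5,5] | out [-5,5] | ==
  [14] u=3 | in [-5,3] | out [-5,5] | prev [-5,4] | push {}
  [15] u=7 | in [-5,5] | out [-5,5] | ==
  [16] u=0 | in [-5,5] | out [-5,5] | ==
  [17] u=1 | in [-5,3] | out [-2,3] | ==
  [18] u=6 | in [-5,5] | out [-5,5] | ==

Converged values:
  [0] [-5,5]
  [1] [-2,3]
  [2] [-5,3]
  [3] [-5,5]
  [4] [-5,3]
  [5] [-5,5]
  [6] [-5,5]
  [7] [-5,5]

[-5,5]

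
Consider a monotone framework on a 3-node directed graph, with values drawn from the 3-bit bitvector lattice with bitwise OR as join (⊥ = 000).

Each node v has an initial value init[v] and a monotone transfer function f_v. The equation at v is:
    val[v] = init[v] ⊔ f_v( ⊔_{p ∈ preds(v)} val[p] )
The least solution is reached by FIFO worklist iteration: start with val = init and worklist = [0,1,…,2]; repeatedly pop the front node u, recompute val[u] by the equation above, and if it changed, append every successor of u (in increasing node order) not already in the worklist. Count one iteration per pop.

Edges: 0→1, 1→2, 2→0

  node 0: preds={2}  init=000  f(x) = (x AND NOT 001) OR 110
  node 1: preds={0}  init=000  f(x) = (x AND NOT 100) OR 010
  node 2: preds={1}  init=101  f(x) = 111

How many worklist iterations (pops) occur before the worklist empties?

4

Worklist (4 pops):
  #1 pop 0: in=101 → 110 (was 000); enqueue []
  #2 pop 1: in=110 → 010 (was 000); enqueue []
  #3 pop 2: in=010 → 111 (was 101); enqueue [0]
  #4 pop 0: in=111 → 110 (no change)

Fixpoint:
  val[0] = 110
  val[1] = 010
  val[2] = 111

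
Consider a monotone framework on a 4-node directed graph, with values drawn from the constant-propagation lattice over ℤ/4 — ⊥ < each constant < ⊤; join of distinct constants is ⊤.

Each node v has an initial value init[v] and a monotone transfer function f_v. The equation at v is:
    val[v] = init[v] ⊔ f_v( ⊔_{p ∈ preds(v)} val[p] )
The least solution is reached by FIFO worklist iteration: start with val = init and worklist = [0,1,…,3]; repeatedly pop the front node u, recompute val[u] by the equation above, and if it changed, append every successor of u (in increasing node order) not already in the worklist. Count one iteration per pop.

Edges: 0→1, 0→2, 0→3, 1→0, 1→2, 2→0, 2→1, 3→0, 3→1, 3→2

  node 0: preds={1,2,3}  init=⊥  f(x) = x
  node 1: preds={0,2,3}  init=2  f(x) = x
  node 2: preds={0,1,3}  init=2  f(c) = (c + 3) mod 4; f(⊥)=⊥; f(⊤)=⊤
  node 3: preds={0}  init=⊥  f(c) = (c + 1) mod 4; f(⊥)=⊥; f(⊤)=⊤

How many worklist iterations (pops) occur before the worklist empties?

11

Trace (11 dequeues):
  [1] u=0 | in 2 | out 2 | prev ⊥ | push {}
  [2] u=1 | in 2 | out 2 | ==
  [3] u=2 | in 2 | out ⊤ | prev 2 | push {0,1}
  [4] u=3 | in 2 | out 3 | prev ⊥ | push {2}
  [5] u=0 | in ⊤ | out ⊤ | prev 2 | push {3}
  [6] u=1 | in ⊤ | out ⊤ | prev 2 | push {0}
  [7] u=2 | in ⊤ | out ⊤ | ==
  [8] u=3 | in ⊤ | out ⊤ | prev 3 | push {1,2}
  [9] u=0 | in ⊤ | out ⊤ | ==
  [10] u=1 | in ⊤ | out ⊤ | ==
  [11] u=2 | in ⊤ | out ⊤ | ==

Converged values:
  [0] ⊤
  [1] ⊤
  [2] ⊤
  [3] ⊤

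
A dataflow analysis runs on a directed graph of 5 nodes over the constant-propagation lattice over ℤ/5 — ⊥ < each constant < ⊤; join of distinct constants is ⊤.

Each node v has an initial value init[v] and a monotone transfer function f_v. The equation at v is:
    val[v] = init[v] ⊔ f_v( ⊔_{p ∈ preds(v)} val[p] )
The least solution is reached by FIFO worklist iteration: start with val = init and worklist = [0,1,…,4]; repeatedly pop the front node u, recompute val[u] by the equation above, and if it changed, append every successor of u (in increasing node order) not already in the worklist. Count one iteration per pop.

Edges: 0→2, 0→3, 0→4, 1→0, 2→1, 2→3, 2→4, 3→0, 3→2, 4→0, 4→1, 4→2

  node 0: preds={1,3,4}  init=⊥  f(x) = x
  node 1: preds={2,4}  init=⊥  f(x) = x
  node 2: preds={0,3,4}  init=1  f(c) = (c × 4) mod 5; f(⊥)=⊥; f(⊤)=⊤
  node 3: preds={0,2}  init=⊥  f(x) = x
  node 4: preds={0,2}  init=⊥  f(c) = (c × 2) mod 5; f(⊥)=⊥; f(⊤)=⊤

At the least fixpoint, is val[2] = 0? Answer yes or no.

Worklist (13 pops):
  #1 pop 0: in=⊥ → ⊥ (no change)
  #2 pop 1: in=1 → 1 (was ⊥); enqueue [0]
  #3 pop 2: in=⊥ → 1 (no change)
  #4 pop 3: in=1 → 1 (was ⊥); enqueue [2]
  #5 pop 4: in=1 → 2 (was ⊥); enqueue [1]
  #6 pop 0: in=⊤ → ⊤ (was ⊥); enqueue [3,4]
  #7 pop 2: in=⊤ → ⊤ (was 1); enqueue []
  #8 pop 1: in=⊤ → ⊤ (was 1); enqueue [0]
  #9 pop 3: in=⊤ → ⊤ (was 1); enqueue [2]
  #10 pop 4: in=⊤ → ⊤ (was 2); enqueue [1]
  #11 pop 0: in=⊤ → ⊤ (no change)
  #12 pop 2: in=⊤ → ⊤ (no change)
  #13 pop 1: in=⊤ → ⊤ (no change)

Fixpoint:
  val[0] = ⊤
  val[1] = ⊤
  val[2] = ⊤
  val[3] = ⊤
  val[4] = ⊤

no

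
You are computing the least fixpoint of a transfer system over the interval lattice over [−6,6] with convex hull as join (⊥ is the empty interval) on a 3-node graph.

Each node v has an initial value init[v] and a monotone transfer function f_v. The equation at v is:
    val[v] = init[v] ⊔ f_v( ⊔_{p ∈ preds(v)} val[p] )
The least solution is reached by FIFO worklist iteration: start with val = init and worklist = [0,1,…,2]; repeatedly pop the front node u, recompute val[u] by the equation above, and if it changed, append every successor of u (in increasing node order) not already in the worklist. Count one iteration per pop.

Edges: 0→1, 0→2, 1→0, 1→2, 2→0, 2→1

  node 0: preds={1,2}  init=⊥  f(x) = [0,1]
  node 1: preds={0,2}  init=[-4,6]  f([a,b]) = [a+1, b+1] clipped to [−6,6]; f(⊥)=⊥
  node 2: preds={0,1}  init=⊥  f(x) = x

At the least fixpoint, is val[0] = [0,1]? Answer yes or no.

Iteration log — 5 steps:
  step 1. node 0  ⊔preds=[-4,6]  new=[0,1]  old=⊥  +wl: 
  step 2. node 1  ⊔preds=[0,1]  new=[-4,6]  stable
  step 3. node 2  ⊔preds=[-4,6]  new=[-4,6]  old=⊥  +wl: 0,1
  step 4. node 0  ⊔preds=[-4,6]  new=[0,1]  stable
  step 5. node 1  ⊔preds=[-4,6]  new=[-4,6]  stable

Least fixpoint reached:
  node 0: [0,1]
  node 1: [-4,6]
  node 2: [-4,6]

yes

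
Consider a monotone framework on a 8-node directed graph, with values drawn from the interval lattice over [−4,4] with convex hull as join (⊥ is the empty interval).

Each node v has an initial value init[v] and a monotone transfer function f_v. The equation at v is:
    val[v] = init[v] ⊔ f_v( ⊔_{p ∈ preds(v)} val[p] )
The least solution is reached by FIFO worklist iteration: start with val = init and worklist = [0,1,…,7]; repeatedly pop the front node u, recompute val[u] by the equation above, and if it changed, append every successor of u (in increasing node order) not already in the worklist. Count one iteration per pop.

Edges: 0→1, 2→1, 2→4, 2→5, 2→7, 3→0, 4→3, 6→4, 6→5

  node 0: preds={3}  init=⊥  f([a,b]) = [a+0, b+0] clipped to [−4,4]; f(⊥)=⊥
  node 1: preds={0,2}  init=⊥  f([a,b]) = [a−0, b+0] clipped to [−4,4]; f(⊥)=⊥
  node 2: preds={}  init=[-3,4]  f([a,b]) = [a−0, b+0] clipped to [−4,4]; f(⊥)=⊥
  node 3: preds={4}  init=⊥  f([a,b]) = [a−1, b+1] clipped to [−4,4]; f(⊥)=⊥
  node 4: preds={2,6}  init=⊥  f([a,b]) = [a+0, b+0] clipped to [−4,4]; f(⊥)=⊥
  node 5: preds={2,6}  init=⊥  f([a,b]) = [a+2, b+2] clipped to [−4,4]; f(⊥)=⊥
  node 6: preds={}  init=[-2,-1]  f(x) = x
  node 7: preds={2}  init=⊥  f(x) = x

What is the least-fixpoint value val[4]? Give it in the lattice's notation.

[-3,4]

Iteration log — 11 steps:
  step 1. node 0  ⊔preds=⊥  new=⊥  stable
  step 2. node 1  ⊔preds=[-3,4]  new=[-3,4]  old=⊥  +wl: 
  step 3. node 2  ⊔preds=⊥  new=[-3,4]  stable
  step 4. node 3  ⊔preds=⊥  new=⊥  stable
  step 5. node 4  ⊔preds=[-3,4]  new=[-3,4]  old=⊥  +wl: 3
  step 6. node 5  ⊔preds=[-3,4]  new=[-1,4]  old=⊥  +wl: 
  step 7. node 6  ⊔preds=⊥  new=[-2,-1]  stable
  step 8. node 7  ⊔preds=[-3,4]  new=[-3,4]  old=⊥  +wl: 
  step 9. node 3  ⊔preds=[-3,4]  new=[-4,4]  old=⊥  +wl: 0
  step 10. node 0  ⊔preds=[-4,4]  new=[-4,4]  old=⊥  +wl: 1
  step 11. node 1  ⊔preds=[-4,4]  new=[-4,4]  old=[-3,4]  +wl: 

Least fixpoint reached:
  node 0: [-4,4]
  node 1: [-4,4]
  node 2: [-3,4]
  node 3: [-4,4]
  node 4: [-3,4]
  node 5: [-1,4]
  node 6: [-2,-1]
  node 7: [-3,4]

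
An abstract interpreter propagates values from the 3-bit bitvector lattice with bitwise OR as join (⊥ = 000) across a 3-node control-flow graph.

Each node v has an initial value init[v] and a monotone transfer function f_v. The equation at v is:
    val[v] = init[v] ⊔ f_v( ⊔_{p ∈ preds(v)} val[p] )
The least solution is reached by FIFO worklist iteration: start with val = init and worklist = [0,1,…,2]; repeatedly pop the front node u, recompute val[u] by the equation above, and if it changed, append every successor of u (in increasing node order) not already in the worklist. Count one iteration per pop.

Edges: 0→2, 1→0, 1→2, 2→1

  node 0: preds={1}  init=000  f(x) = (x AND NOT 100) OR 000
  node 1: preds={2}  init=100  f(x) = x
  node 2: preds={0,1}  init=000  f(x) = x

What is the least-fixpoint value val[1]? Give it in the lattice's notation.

100

Trace (4 dequeues):
  [1] u=0 | in 100 | out 000 | ==
  [2] u=1 | in 000 | out 100 | ==
  [3] u=2 | in 100 | out 100 | prev 000 | push {1}
  [4] u=1 | in 100 | out 100 | ==

Converged values:
  [0] 000
  [1] 100
  [2] 100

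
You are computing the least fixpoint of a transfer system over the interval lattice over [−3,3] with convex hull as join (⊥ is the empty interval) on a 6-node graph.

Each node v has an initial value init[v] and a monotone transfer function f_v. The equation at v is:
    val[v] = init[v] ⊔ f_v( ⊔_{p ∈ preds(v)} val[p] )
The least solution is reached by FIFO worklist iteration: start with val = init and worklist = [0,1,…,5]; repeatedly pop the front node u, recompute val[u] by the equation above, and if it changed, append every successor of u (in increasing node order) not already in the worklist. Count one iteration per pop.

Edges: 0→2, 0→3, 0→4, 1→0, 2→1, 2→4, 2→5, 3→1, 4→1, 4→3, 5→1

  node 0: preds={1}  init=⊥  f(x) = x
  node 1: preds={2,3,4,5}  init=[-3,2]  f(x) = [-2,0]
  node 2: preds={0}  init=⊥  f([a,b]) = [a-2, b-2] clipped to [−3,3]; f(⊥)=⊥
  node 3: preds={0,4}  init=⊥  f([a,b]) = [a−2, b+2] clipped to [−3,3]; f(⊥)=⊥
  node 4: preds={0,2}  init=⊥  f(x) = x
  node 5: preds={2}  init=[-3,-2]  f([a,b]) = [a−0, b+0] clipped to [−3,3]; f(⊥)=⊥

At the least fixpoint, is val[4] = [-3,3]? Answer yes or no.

no

Iteration log — 8 steps:
  step 1. node 0  ⊔preds=[-3,2]  new=[-3,2]  old=⊥  +wl: 
  step 2. node 1  ⊔preds=[-3,-2]  new=[-3,2]  stable
  step 3. node 2  ⊔preds=[-3,2]  new=[-3,0]  old=⊥  +wl: 1
  step 4. node 3  ⊔preds=[-3,2]  new=[-3,3]  old=⊥  +wl: 
  step 5. node 4  ⊔preds=[-3,2]  new=[-3,2]  old=⊥  +wl: 3
  step 6. node 5  ⊔preds=[-3,0]  new=[-3,0]  old=[-3,-2]  +wl: 
  step 7. node 1  ⊔preds=[-3,3]  new=[-3,2]  stable
  step 8. node 3  ⊔preds=[-3,2]  new=[-3,3]  stable

Least fixpoint reached:
  node 0: [-3,2]
  node 1: [-3,2]
  node 2: [-3,0]
  node 3: [-3,3]
  node 4: [-3,2]
  node 5: [-3,0]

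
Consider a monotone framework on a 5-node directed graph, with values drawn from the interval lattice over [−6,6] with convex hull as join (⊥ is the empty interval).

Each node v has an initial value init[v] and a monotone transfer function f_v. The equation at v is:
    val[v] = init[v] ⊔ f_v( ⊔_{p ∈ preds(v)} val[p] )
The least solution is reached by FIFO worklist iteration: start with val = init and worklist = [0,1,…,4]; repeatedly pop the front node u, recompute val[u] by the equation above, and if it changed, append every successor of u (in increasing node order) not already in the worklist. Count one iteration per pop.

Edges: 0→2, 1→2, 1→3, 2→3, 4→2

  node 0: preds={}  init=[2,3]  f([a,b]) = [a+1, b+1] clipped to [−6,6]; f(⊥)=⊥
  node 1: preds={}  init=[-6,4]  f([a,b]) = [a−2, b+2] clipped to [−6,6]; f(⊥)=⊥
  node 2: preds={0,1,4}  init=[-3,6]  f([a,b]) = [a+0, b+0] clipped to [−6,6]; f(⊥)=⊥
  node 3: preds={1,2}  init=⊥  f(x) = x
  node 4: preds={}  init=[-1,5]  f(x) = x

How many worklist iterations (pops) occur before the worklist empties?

5

Worklist (5 pops):
  #1 pop 0: in=⊥ → [2,3] (no change)
  #2 pop 1: in=⊥ → [-6,4] (no change)
  #3 pop 2: in=[-6,5] → [-6,6] (was [-3,6]); enqueue []
  #4 pop 3: in=[-6,6] → [-6,6] (was ⊥); enqueue []
  #5 pop 4: in=⊥ → [-1,5] (no change)

Fixpoint:
  val[0] = [2,3]
  val[1] = [-6,4]
  val[2] = [-6,6]
  val[3] = [-6,6]
  val[4] = [-1,5]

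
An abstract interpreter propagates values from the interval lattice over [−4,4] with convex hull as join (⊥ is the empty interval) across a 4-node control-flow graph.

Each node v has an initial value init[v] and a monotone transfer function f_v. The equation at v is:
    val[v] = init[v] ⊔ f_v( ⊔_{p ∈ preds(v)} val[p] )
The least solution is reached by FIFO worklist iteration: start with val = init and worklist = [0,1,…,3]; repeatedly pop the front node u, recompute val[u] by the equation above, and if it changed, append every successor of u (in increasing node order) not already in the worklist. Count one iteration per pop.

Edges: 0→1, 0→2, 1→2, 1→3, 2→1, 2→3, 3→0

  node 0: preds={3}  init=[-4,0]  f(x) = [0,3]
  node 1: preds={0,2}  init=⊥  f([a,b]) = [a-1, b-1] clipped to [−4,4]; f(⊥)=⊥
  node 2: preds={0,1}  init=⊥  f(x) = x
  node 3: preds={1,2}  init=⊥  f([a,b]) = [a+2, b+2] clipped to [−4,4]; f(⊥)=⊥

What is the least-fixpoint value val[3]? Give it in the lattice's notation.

[-2,4]

Worklist (6 pops):
  #1 pop 0: in=⊥ → [-4,3] (was [-4,0]); enqueue []
  #2 pop 1: in=[-4,3] → [-4,2] (was ⊥); enqueue []
  #3 pop 2: in=[-4,3] → [-4,3] (was ⊥); enqueue [1]
  #4 pop 3: in=[-4,3] → [-2,4] (was ⊥); enqueue [0]
  #5 pop 1: in=[-4,3] → [-4,2] (no change)
  #6 pop 0: in=[-2,4] → [-4,3] (no change)

Fixpoint:
  val[0] = [-4,3]
  val[1] = [-4,2]
  val[2] = [-4,3]
  val[3] = [-2,4]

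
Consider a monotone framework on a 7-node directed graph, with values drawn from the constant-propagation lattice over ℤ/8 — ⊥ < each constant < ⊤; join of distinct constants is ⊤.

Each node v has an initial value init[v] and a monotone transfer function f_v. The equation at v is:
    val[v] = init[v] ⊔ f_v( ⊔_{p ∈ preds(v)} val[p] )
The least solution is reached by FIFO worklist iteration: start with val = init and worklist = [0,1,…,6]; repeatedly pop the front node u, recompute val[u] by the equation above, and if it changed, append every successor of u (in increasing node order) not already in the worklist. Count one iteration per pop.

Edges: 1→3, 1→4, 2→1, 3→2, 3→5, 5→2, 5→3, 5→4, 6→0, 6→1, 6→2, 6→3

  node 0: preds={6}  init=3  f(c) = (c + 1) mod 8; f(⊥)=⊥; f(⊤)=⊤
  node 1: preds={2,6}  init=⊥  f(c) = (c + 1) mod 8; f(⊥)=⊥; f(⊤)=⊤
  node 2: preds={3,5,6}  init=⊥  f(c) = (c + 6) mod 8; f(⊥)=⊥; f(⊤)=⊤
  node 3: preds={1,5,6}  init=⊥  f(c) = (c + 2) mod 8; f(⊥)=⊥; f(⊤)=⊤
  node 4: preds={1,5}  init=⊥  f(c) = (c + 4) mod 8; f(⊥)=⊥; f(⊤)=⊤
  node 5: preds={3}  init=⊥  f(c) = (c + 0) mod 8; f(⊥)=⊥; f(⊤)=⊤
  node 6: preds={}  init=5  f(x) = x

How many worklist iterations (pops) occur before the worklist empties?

12

Trace (12 dequeues):
  [1] u=0 | in 5 | out ⊤ | prev 3 | push {}
  [2] u=1 | in 5 | out 6 | prev ⊥ | push {}
  [3] u=2 | in 5 | out 3 | prev ⊥ | push {1}
  [4] u=3 | in ⊤ | out ⊤ | prev ⊥ | push {2}
  [5] u=4 | in 6 | out 2 | prev ⊥ | push {}
  [6] u=5 | in ⊤ | out ⊤ | prev ⊥ | push {3,4}
  [7] u=6 | in ⊥ | out 5 | ==
  [8] u=1 | in ⊤ | out ⊤ | prev 6 | push {}
  [9] u=2 | in ⊤ | out ⊤ | prev 3 | push {1}
  [10] u=3 | in ⊤ | out ⊤ | ==
  [11] u=4 | in ⊤ | out ⊤ | prev 2 | push {}
  [12] u=1 | in ⊤ | out ⊤ | ==

Converged values:
  [0] ⊤
  [1] ⊤
  [2] ⊤
  [3] ⊤
  [4] ⊤
  [5] ⊤
  [6] 5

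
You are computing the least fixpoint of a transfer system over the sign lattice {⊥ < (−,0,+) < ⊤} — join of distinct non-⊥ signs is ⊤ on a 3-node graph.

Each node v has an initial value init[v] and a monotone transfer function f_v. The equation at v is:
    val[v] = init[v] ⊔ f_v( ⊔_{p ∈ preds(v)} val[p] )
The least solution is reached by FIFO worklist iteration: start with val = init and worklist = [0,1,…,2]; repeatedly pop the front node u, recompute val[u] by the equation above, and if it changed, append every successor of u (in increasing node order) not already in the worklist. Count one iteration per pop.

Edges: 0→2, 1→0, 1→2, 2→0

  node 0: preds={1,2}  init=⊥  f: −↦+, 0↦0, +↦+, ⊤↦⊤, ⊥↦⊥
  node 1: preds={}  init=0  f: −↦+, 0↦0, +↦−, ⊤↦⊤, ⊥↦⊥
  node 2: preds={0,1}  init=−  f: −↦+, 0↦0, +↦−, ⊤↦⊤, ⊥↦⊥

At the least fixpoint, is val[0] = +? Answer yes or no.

no

Worklist (4 pops):
  #1 pop 0: in=⊤ → ⊤ (was ⊥); enqueue []
  #2 pop 1: in=⊥ → 0 (no change)
  #3 pop 2: in=⊤ → ⊤ (was −); enqueue [0]
  #4 pop 0: in=⊤ → ⊤ (no change)

Fixpoint:
  val[0] = ⊤
  val[1] = 0
  val[2] = ⊤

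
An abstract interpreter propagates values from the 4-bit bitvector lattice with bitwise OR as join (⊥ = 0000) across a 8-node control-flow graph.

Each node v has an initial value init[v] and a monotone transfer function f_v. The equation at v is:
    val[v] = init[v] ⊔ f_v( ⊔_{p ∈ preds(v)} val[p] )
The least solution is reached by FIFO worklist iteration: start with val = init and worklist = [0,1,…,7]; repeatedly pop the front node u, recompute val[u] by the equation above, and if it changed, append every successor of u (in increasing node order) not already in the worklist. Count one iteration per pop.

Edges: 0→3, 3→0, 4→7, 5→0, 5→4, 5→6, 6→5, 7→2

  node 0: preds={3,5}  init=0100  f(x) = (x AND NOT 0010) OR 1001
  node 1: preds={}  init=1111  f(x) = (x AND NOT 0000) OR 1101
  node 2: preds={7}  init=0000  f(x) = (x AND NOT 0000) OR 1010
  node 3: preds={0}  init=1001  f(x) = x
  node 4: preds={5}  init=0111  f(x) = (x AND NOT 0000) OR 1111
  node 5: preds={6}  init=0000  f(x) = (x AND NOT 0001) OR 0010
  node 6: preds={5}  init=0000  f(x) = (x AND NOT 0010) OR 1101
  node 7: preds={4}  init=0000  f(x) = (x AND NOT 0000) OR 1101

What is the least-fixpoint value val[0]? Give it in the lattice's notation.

Iteration log — 15 steps:
  step 1. node 0  ⊔preds=1001  new=1101  old=0100  +wl: 
  step 2. node 1  ⊔preds=0000  new=1111  stable
  step 3. node 2  ⊔preds=0000  new=1010  old=0000  +wl: 
  step 4. node 3  ⊔preds=1101  new=1101  old=1001  +wl: 0
  step 5. node 4  ⊔preds=0000  new=1111  old=0111  +wl: 
  step 6. node 5  ⊔preds=0000  new=0010  old=0000  +wl: 4
  step 7. node 6  ⊔preds=0010  new=1101  old=0000  +wl: 5
  step 8. node 7  ⊔preds=1111  new=1111  old=0000  +wl: 2
  step 9. node 0  ⊔preds=1111  new=1101  stable
  step 10. node 4  ⊔preds=0010  new=1111  stable
  step 11. node 5  ⊔preds=1101  new=1110  old=0010  +wl: 0,4,6
  step 12. node 2  ⊔preds=1111  new=1111  old=1010  +wl: 
  step 13. node 0  ⊔preds=1111  new=1101  stable
  step 14. node 4  ⊔preds=1110  new=1111  stable
  step 15. node 6  ⊔preds=1110  new=1101  stable

Least fixpoint reached:
  node 0: 1101
  node 1: 1111
  node 2: 1111
  node 3: 1101
  node 4: 1111
  node 5: 1110
  node 6: 1101
  node 7: 1111

1101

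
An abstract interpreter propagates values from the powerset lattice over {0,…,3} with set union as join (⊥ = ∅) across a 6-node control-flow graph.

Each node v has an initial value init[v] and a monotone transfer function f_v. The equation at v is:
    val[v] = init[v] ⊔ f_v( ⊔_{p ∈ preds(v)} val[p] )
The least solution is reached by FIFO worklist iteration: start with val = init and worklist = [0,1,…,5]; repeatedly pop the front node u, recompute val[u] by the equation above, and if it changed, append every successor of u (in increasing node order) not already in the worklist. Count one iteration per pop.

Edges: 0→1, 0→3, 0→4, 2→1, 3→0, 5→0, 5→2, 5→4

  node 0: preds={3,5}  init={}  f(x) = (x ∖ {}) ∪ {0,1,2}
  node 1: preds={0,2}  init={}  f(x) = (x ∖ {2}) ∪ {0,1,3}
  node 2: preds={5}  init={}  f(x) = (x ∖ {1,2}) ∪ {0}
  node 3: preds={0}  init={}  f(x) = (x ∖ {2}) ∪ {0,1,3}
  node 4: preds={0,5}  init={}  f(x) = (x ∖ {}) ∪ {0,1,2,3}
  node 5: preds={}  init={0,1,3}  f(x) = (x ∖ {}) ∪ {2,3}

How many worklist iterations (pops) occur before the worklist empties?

Worklist (10 pops):
  #1 pop 0: in={0,1,3} → {0,1,2,3} (was {}); enqueue []
  #2 pop 1: in={0,1,2,3} → {0,1,3} (was {}); enqueue []
  #3 pop 2: in={0,1,3} → {0,3} (was {}); enqueue [1]
  #4 pop 3: in={0,1,2,3} → {0,1,3} (was {}); enqueue [0]
  #5 pop 4: in={0,1,2,3} → {0,1,2,3} (was {}); enqueue []
  #6 pop 5: in={} → {0,1,2,3} (was {0,1,3}); enqueue [2,4]
  #7 pop 1: in={0,1,2,3} → {0,1,3} (no change)
  #8 pop 0: in={0,1,2,3} → {0,1,2,3} (no change)
  #9 pop 2: in={0,1,2,3} → {0,3} (no change)
  #10 pop 4: in={0,1,2,3} → {0,1,2,3} (no change)

Fixpoint:
  val[0] = {0,1,2,3}
  val[1] = {0,1,3}
  val[2] = {0,3}
  val[3] = {0,1,3}
  val[4] = {0,1,2,3}
  val[5] = {0,1,2,3}

10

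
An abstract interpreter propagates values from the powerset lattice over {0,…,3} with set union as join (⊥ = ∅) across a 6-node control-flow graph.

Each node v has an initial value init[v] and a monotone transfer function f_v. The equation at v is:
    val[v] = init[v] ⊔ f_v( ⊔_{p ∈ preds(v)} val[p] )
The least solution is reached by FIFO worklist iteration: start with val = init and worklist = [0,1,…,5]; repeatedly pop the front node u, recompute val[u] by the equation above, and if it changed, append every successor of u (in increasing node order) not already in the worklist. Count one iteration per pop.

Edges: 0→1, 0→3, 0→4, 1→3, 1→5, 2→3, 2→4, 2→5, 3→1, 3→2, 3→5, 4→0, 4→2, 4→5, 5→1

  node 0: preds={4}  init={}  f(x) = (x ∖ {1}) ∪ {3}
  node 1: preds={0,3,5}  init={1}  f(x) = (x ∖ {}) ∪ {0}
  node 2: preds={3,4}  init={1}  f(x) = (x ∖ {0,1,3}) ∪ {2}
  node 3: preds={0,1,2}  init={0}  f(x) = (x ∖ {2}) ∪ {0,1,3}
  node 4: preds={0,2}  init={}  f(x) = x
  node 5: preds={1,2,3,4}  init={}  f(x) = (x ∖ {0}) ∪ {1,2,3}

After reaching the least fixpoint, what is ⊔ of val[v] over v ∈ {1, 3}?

{0,1,2,3}

Worklist (13 pops):
  #1 pop 0: in={} → {3} (was {}); enqueue []
  #2 pop 1: in={0,3} → {0,1,3} (was {1}); enqueue []
  #3 pop 2: in={0} → {1,2} (was {1}); enqueue []
  #4 pop 3: in={0,1,2,3} → {0,1,3} (was {0}); enqueue [1,2]
  #5 pop 4: in={1,2,3} → {1,2,3} (was {}); enqueue [0]
  #6 pop 5: in={0,1,2,3} → {1,2,3} (was {}); enqueue []
  #7 pop 1: in={0,1,2,3} → {0,1,2,3} (was {0,1,3}); enqueue [3,5]
  #8 pop 2: in={0,1,2,3} → {1,2} (no change)
  #9 pop 0: in={1,2,3} → {2,3} (was {3}); enqueue [1,4]
  #10 pop 3: in={0,1,2,3} → {0,1,3} (no change)
  #11 pop 5: in={0,1,2,3} → {1,2,3} (no change)
  #12 pop 1: in={0,1,2,3} → {0,1,2,3} (no change)
  #13 pop 4: in={1,2,3} → {1,2,3} (no change)

Fixpoint:
  val[0] = {2,3}
  val[1] = {0,1,2,3}
  val[2] = {1,2}
  val[3] = {0,1,3}
  val[4] = {1,2,3}
  val[5] = {1,2,3}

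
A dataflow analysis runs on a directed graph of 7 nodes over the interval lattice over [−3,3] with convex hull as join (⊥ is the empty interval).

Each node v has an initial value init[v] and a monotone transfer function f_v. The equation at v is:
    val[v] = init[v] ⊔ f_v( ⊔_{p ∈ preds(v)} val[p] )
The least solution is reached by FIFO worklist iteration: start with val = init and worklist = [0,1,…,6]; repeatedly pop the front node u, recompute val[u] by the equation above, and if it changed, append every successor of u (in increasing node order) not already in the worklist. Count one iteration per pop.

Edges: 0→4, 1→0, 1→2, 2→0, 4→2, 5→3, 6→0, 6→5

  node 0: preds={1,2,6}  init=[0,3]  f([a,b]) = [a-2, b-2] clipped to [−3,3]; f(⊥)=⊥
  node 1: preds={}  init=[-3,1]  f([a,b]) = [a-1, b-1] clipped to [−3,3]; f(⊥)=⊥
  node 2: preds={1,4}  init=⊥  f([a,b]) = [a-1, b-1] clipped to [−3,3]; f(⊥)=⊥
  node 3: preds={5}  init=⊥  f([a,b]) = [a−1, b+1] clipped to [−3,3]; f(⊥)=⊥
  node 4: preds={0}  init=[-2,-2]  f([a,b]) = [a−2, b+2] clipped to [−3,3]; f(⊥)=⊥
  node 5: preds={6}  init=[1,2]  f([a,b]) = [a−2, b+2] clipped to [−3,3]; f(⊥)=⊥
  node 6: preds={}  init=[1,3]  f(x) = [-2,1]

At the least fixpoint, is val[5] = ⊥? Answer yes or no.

no

Trace (13 dequeues):
  [1] u=0 | in [-3,3] | out [-3,3] | prev [0,3] | push {}
  [2] u=1 | in ⊥ | out [-3,1] | ==
  [3] u=2 | in [-3,1] | out [-3,0] | prev ⊥ | push {0}
  [4] u=3 | in [1,2] | out [0,3] | prev ⊥ | push {}
  [5] u=4 | in [-3,3] | out [-3,3] | prev [-2,-2] | push {2}
  [6] u=5 | in [1,3] | out [-1,3] | prev [1,2] | push {3}
  [7] u=6 | in ⊥ | out [-2,3] | prev [1,3] | push {5}
  [8] u=0 | in [-3,3] | out [-3,3] | ==
  [9] u=2 | in [-3,3] | out [-3,2] | prev [-3,0] | push {0}
  [10] u=3 | in [-1,3] | out [-2,3] | prev [0,3] | push {}
  [11] u=5 | in [-2,3] | out [-3,3] | prev [-1,3] | push {3}
  [12] u=0 | in [-3,3] | out [-3,3] | ==
  [13] u=3 | in [-3,3] | out [-3,3] | prev [-2,3] | push {}

Converged values:
  [0] [-3,3]
  [1] [-3,1]
  [2] [-3,2]
  [3] [-3,3]
  [4] [-3,3]
  [5] [-3,3]
  [6] [-2,3]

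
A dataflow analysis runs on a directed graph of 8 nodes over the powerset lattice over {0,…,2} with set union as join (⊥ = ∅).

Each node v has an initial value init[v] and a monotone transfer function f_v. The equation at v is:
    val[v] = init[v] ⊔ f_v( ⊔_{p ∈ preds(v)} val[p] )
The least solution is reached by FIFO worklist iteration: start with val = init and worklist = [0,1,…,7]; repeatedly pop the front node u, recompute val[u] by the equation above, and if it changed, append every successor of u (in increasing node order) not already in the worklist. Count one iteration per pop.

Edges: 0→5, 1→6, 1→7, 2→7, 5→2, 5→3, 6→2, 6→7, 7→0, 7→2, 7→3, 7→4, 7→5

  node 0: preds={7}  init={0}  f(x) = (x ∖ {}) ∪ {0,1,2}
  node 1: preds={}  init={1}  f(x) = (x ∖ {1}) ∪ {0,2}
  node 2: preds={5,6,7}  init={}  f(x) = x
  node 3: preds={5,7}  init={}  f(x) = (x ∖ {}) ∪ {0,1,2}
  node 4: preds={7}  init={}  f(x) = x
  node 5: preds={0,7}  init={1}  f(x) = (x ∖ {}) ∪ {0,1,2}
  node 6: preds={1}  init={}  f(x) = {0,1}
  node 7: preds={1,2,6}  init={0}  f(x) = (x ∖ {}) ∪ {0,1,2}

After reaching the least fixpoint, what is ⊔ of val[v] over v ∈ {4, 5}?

{0,1,2}

Iteration log — 14 steps:
  step 1. node 0  ⊔preds={0}  new={0,1,2}  old={0}  +wl: 
  step 2. node 1  ⊔preds={}  new={0,1,2}  old={1}  +wl: 
  step 3. node 2  ⊔preds={0,1}  new={0,1}  old={}  +wl: 
  step 4. node 3  ⊔preds={0,1}  new={0,1,2}  old={}  +wl: 
  step 5. node 4  ⊔preds={0}  new={0}  old={}  +wl: 
  step 6. node 5  ⊔preds={0,1,2}  new={0,1,2}  old={1}  +wl: 2,3
  step 7. node 6  ⊔preds={0,1,2}  new={0,1}  old={}  +wl: 
  step 8. node 7  ⊔preds={0,1,2}  new={0,1,2}  old={0}  +wl: 0,4,5
  step 9. node 2  ⊔preds={0,1,2}  new={0,1,2}  old={0,1}  +wl: 7
  step 10. node 3  ⊔preds={0,1,2}  new={0,1,2}  stable
  step 11. node 0  ⊔preds={0,1,2}  new={0,1,2}  stable
  step 12. node 4  ⊔preds={0,1,2}  new={0,1,2}  old={0}  +wl: 
  step 13. node 5  ⊔preds={0,1,2}  new={0,1,2}  stable
  step 14. node 7  ⊔preds={0,1,2}  new={0,1,2}  stable

Least fixpoint reached:
  node 0: {0,1,2}
  node 1: {0,1,2}
  node 2: {0,1,2}
  node 3: {0,1,2}
  node 4: {0,1,2}
  node 5: {0,1,2}
  node 6: {0,1}
  node 7: {0,1,2}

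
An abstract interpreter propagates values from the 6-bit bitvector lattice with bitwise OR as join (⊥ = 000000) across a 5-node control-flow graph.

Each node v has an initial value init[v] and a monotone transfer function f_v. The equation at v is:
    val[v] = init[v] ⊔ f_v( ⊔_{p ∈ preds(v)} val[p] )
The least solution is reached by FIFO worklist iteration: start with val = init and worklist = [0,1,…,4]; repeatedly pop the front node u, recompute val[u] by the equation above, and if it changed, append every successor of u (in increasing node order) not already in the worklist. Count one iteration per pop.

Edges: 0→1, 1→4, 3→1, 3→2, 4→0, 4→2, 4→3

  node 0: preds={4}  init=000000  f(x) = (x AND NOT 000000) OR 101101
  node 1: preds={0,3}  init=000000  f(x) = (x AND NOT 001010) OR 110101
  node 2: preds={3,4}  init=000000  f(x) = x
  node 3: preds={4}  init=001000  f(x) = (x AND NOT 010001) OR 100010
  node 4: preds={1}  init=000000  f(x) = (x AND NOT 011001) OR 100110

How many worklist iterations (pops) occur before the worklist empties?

11

Worklist (11 pops):
  #1 pop 0: in=000000 → 101101 (was 000000); enqueue []
  #2 pop 1: in=101101 → 110101 (was 000000); enqueue []
  #3 pop 2: in=001000 → 001000 (was 000000); enqueue []
  #4 pop 3: in=000000 → 101010 (was 001000); enqueue [1,2]
  #5 pop 4: in=110101 → 100110 (was 000000); enqueue [0,3]
  #6 pop 1: in=101111 → 110101 (no change)
  #7 pop 2: in=101110 → 101110 (was 001000); enqueue []
  #8 pop 0: in=100110 → 101111 (was 101101); enqueue [1]
  #9 pop 3: in=100110 → 101110 (was 101010); enqueue [2]
  #10 pop 1: in=101111 → 110101 (no change)
  #11 pop 2: in=101110 → 101110 (no change)

Fixpoint:
  val[0] = 101111
  val[1] = 110101
  val[2] = 101110
  val[3] = 101110
  val[4] = 100110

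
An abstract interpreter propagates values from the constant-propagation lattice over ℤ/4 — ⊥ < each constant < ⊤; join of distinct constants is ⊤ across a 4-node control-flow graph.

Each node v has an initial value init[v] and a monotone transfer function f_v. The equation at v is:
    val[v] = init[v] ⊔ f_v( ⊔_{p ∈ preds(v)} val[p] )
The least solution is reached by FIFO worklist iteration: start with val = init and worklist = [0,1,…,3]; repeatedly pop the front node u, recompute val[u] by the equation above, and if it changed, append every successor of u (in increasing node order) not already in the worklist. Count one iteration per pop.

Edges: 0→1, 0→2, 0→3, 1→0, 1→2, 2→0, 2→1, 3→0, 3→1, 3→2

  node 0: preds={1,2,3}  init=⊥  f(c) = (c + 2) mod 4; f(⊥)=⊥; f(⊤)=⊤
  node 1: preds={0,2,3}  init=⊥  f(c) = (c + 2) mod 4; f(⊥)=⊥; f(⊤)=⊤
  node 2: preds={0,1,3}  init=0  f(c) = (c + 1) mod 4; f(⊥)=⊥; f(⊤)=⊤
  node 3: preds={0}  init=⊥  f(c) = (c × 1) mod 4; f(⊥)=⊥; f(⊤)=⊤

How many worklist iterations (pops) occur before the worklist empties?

11

Trace (11 dequeues):
  [1] u=0 | in 0 | out 2 | prev ⊥ | push {}
  [2] u=1 | in ⊤ | out ⊤ | prev ⊥ | push {0}
  [3] u=2 | in ⊤ | out ⊤ | prev 0 | push {1}
  [4] u=3 | in 2 | out 2 | prev ⊥ | push {2}
  [5] u=0 | in ⊤ | out ⊤ | prev 2 | push {3}
  [6] u=1 | in ⊤ | out ⊤ | ==
  [7] u=2 | in ⊤ | out ⊤ | ==
  [8] u=3 | in ⊤ | out ⊤ | prev 2 | push {0,1,2}
  [9] u=0 | in ⊤ | out ⊤ | ==
  [10] u=1 | in ⊤ | out ⊤ | ==
  [11] u=2 | in ⊤ | out ⊤ | ==

Converged values:
  [0] ⊤
  [1] ⊤
  [2] ⊤
  [3] ⊤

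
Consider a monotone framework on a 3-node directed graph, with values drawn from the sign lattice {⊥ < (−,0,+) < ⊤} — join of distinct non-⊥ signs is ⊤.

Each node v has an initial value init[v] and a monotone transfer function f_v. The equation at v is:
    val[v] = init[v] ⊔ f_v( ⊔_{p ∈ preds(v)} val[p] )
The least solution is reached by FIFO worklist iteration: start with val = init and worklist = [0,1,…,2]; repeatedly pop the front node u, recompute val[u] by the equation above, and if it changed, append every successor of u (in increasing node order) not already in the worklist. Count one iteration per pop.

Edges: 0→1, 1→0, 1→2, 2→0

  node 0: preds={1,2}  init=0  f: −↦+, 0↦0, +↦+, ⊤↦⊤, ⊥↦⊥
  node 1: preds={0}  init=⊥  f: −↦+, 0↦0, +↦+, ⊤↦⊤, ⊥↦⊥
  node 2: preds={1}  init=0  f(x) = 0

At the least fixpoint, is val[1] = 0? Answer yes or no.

yes

Worklist (4 pops):
  #1 pop 0: in=0 → 0 (no change)
  #2 pop 1: in=0 → 0 (was ⊥); enqueue [0]
  #3 pop 2: in=0 → 0 (no change)
  #4 pop 0: in=0 → 0 (no change)

Fixpoint:
  val[0] = 0
  val[1] = 0
  val[2] = 0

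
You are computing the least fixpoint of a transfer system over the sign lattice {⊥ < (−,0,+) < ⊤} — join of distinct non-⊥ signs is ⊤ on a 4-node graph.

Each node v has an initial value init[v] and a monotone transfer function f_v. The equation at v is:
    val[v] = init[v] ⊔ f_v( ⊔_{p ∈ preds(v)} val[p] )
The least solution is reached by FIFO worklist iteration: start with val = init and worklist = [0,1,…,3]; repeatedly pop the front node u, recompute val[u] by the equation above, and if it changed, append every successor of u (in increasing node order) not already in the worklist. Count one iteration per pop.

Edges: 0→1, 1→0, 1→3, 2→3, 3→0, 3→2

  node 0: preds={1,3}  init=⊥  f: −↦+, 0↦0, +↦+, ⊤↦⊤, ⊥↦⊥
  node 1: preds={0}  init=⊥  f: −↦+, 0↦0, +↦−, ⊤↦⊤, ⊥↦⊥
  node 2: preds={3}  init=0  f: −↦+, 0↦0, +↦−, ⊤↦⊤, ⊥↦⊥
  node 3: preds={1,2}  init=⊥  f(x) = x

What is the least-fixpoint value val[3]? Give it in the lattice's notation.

0

Worklist (9 pops):
  #1 pop 0: in=⊥ → ⊥ (no change)
  #2 pop 1: in=⊥ → ⊥ (no change)
  #3 pop 2: in=⊥ → 0 (no change)
  #4 pop 3: in=0 → 0 (was ⊥); enqueue [0,2]
  #5 pop 0: in=0 → 0 (was ⊥); enqueue [1]
  #6 pop 2: in=0 → 0 (no change)
  #7 pop 1: in=0 → 0 (was ⊥); enqueue [0,3]
  #8 pop 0: in=0 → 0 (no change)
  #9 pop 3: in=0 → 0 (no change)

Fixpoint:
  val[0] = 0
  val[1] = 0
  val[2] = 0
  val[3] = 0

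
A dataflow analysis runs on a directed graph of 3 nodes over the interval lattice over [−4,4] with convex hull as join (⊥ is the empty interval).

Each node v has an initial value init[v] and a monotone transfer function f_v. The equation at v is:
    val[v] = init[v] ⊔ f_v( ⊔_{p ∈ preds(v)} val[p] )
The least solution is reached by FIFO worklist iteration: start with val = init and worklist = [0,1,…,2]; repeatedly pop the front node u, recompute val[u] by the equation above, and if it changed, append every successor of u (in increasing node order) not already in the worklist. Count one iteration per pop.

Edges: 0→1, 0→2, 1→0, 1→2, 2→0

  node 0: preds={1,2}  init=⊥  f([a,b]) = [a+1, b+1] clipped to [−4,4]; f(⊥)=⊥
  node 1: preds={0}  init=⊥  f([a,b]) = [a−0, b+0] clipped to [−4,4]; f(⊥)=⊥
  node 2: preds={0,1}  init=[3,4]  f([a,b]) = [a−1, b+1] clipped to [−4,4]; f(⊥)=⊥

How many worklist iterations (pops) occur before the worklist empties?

Iteration log — 4 steps:
  step 1. node 0  ⊔preds=[3,4]  new=[4,4]  old=⊥  +wl: 
  step 2. node 1  ⊔preds=[4,4]  new=[4,4]  old=⊥  +wl: 0
  step 3. node 2  ⊔preds=[4,4]  new=[3,4]  stable
  step 4. node 0  ⊔preds=[3,4]  new=[4,4]  stable

Least fixpoint reached:
  node 0: [4,4]
  node 1: [4,4]
  node 2: [3,4]

4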